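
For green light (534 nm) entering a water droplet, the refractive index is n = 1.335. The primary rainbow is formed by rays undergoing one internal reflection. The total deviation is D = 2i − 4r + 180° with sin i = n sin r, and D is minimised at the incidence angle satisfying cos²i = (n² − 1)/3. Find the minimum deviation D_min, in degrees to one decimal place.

138.2°

cos²i = (1.78222 − 1)/3 = 0.26074; i = arccos(0.51063) = 59.294°.
sin r = sin 59.294°/1.335 = 0.64405; r = 40.094°.
D_min = 2·59.294° − 4·40.094° + 180° = 138.212°.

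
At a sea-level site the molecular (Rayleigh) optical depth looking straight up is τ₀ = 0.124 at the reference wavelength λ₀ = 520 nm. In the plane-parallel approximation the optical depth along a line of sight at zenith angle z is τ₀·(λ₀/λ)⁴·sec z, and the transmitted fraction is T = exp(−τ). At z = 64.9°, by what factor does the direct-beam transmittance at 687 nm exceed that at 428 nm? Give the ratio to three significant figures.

1.72

Airmass: sec 64.9° = 2.3574.
τ(687 nm) = 0.124 × (520/687)⁴ × 2.3574 = 0.124 × 0.3282 × 2.3574 = 0.0959.
τ(428 nm) = 0.124 × (520/428)⁴ × 2.3574 = 0.124 × 2.1789 × 2.3574 = 0.6369.
T(687)/T(428) = exp(τ_B − τ_A) = exp(0.5410) = 1.7177.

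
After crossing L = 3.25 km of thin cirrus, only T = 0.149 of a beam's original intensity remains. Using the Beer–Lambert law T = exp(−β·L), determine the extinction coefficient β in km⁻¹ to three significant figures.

Beer–Lambert: T = exp(−βL) ⇒ β = −ln(T)/L = −ln(0.149)/3.25 = 1.9038/3.25 = 0.5858 km⁻¹.

0.586 km⁻¹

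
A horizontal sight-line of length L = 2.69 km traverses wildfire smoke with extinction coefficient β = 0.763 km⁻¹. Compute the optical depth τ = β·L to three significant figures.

2.05

τ = β·L = 0.763 × 2.69 = 2.0525.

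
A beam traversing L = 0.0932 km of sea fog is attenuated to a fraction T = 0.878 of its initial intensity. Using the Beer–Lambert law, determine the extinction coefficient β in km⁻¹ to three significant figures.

Beer–Lambert: T = exp(−βL) ⇒ β = −ln(T)/L = −ln(0.878)/0.0932 = 0.1301/0.0932 = 1.396 km⁻¹.

1.40 km⁻¹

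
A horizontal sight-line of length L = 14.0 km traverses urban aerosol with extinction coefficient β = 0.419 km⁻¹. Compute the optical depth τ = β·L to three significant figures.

5.87

τ = β·L = 0.419 × 14.0 = 5.8660.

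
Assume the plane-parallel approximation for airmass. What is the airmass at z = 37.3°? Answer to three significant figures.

X = sec z = 1/cos 37.3° = 1/0.7955 = 1.2571.

1.26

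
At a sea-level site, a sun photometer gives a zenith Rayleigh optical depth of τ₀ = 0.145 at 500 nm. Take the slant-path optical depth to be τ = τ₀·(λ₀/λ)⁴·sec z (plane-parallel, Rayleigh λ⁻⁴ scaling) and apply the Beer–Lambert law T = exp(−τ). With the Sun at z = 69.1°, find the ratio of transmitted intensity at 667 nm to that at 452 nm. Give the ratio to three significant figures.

Airmass: sec 69.1° = 2.8032.
τ(667 nm) = 0.145 × (500/667)⁴ × 2.8032 = 0.145 × 0.3158 × 2.8032 = 0.1283.
τ(452 nm) = 0.145 × (500/452)⁴ × 2.8032 = 0.145 × 1.4974 × 2.8032 = 0.6086.
T(667)/T(452) = exp(τ_B − τ_A) = exp(0.4803) = 1.6165.

1.62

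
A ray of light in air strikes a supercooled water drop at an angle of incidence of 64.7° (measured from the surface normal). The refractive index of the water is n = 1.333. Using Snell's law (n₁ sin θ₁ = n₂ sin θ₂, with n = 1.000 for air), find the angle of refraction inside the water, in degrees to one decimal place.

42.7°

Snell: sin θ_r = sin θ_i / n = sin 64.7° / 1.333 = 0.9041 / 1.333 = 0.6782.
θ_r = arcsin(0.6782) = 42.71°.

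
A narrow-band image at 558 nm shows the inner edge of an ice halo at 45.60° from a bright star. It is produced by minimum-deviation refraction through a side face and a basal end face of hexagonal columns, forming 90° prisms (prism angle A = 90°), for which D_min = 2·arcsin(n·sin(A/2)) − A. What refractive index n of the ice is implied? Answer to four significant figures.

1.309

Rearranging: n = sin((D_min + A)/2) / sin(A/2).
(D_min + A)/2 = (45.60° + 90°)/2 = 67.800°.
n = sin 67.800° / sin 45° = 0.9259 / 0.7071 = 1.3094.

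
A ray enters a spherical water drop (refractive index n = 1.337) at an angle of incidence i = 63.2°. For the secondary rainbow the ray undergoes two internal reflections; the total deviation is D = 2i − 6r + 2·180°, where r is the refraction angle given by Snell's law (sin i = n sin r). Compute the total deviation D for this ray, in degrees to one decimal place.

235.1°

sin r = sin 63.2° / 1.337 = 0.8926/1.337 = 0.6676; r = 41.88°.
D = 2·63.2° − 6·41.88° + 2·180° = 126.40° − 251.29° + 360° = 235.11°.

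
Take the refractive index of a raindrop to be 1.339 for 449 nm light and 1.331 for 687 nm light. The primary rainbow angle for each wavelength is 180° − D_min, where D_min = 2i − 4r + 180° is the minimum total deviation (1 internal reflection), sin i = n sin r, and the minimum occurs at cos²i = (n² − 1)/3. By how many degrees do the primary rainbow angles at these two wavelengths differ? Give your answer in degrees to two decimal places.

At 449 nm (n = 1.339): cos²i = 0.26431 → i = 59.062°, r = 39.834°, D_min = 138.786°, rainbow angle = 41.214°.
At 687 nm (n = 1.331): cos²i = 0.25719 → i = 59.527°, r = 40.356°, D_min = 137.630°, rainbow angle = 42.370°.
Angular width = |41.214° − 42.370°| = 1.156°.

1.16°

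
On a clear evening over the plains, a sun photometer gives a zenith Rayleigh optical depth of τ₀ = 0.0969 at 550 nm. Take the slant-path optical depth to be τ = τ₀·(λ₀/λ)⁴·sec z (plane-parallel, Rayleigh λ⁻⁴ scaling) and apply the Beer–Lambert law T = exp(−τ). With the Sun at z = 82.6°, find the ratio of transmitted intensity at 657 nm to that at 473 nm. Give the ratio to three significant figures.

2.73

Airmass: sec 82.6° = 7.7642.
τ(657 nm) = 0.0969 × (550/657)⁴ × 7.7642 = 0.0969 × 0.4911 × 7.7642 = 0.3695.
τ(473 nm) = 0.0969 × (550/473)⁴ × 7.7642 = 0.0969 × 1.8281 × 7.7642 = 1.3754.
T(657)/T(473) = exp(τ_B − τ_A) = exp(1.0059) = 2.7344.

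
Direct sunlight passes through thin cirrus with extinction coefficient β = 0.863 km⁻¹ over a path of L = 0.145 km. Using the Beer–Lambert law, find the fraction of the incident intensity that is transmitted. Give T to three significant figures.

τ = β·L = 0.863 × 0.145 = 0.1251.
T = exp(−0.1251) = 0.8824.

0.882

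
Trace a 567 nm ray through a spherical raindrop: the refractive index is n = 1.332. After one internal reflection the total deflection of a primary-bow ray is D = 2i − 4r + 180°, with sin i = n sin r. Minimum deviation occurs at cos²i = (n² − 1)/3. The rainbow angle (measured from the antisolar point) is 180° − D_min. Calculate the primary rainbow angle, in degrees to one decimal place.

cos²i = (1.77422 − 1)/3 = 0.25807; i = arccos(0.50801) = 59.469°.
sin r = sin 59.469°/1.332 = 0.64666; r = 40.290°.
D_min = 2·59.469° − 4·40.290° + 180° = 137.776°.
Rainbow angle = 180° − D_min = 42.224°.

42.2°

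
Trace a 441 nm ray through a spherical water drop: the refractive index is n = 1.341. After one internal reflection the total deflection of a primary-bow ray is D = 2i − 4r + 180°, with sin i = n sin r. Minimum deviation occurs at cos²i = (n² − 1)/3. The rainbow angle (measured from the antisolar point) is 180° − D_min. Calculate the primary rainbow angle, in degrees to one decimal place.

cos²i = (1.79828 − 1)/3 = 0.26609; i = arccos(0.51584) = 58.946°.
sin r = sin 58.946°/1.341 = 0.63884; r = 39.705°.
D_min = 2·58.946° − 4·39.705° + 180° = 139.071°.
Rainbow angle = 180° − D_min = 40.929°.

40.9°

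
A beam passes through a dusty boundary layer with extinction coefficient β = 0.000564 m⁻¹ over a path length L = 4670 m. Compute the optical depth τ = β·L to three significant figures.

2.63

τ = β·L = 0.000564 × 4670 = 2.6339.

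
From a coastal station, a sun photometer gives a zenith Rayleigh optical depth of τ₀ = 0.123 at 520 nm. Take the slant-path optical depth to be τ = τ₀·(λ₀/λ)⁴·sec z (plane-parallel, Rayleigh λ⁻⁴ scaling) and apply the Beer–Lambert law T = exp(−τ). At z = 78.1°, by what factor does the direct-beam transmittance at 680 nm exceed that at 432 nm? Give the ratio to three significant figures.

Airmass: sec 78.1° = 4.8496.
τ(680 nm) = 0.123 × (520/680)⁴ × 4.8496 = 0.123 × 0.3420 × 4.8496 = 0.2040.
τ(432 nm) = 0.123 × (520/432)⁴ × 4.8496 = 0.123 × 2.0993 × 4.8496 = 1.2522.
T(680)/T(432) = exp(τ_B − τ_A) = exp(1.0483) = 2.8527.

2.85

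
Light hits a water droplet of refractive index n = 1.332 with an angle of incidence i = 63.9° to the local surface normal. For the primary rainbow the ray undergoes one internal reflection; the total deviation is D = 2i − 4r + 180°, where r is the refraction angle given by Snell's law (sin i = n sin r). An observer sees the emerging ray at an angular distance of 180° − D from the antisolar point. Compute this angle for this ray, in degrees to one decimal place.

41.8°

sin r = sin 63.9° / 1.332 = 0.8980/1.332 = 0.6742; r = 42.39°.
D = 2·63.9° − 4·42.39° + 180° = 127.80° − 169.57° + 180° = 138.23°.
Angle from antisolar point = 180° − D = 41.77°.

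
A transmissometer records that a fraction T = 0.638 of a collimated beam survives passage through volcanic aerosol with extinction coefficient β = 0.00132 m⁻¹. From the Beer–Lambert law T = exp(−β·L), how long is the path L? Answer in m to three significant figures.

Beer–Lambert: T = exp(−βL) ⇒ L = −ln(T)/β = −ln(0.638)/0.00132 = 0.4494/0.00132 = 340.5 m.

340 m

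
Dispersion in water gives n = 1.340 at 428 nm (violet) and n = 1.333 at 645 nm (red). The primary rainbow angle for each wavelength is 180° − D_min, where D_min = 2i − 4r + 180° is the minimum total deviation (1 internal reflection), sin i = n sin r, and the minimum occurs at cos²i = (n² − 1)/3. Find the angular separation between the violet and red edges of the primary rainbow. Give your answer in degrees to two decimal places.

1.01°

At 428 nm (n = 1.340): cos²i = 0.26520 → i = 59.004°, r = 39.770°, D_min = 138.929°, rainbow angle = 41.071°.
At 645 nm (n = 1.333): cos²i = 0.25896 → i = 59.410°, r = 40.225°, D_min = 137.922°, rainbow angle = 42.078°.
Angular width = |41.071° − 42.078°| = 1.007°.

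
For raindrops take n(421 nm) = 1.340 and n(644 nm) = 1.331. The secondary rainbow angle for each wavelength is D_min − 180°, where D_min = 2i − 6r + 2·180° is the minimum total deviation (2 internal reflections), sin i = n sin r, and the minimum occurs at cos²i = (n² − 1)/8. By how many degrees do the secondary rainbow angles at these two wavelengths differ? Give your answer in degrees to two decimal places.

At 421 nm (n = 1.340): cos²i = 0.09945 → i = 71.618°, r = 45.088°, D_min = 232.709°, rainbow angle = 52.709°.
At 644 nm (n = 1.331): cos²i = 0.09645 → i = 71.907°, r = 45.575°, D_min = 230.365°, rainbow angle = 50.365°.
Angular width = |52.709° − 50.365°| = 2.344°.

2.34°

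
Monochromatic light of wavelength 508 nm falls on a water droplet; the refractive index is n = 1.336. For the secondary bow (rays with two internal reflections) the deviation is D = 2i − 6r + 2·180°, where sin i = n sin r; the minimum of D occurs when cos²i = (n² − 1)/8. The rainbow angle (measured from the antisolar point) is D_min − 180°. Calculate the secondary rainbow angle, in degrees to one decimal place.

51.7°

cos²i = (1.78490 − 1)/8 = 0.09811; i = arccos(0.31323) = 71.746°.
sin r = sin 71.746°/1.336 = 0.71084; r = 45.303°.
D_min = 2·71.746° − 6·45.303° + 360° = 231.674°.
Rainbow angle = D_min − 180° = 51.674°.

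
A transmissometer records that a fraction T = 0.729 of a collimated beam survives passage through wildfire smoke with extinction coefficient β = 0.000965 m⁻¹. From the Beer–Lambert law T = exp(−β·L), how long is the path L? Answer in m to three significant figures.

Beer–Lambert: T = exp(−βL) ⇒ L = −ln(T)/β = −ln(0.729)/0.000965 = 0.3161/0.000965 = 327.5 m.

328 m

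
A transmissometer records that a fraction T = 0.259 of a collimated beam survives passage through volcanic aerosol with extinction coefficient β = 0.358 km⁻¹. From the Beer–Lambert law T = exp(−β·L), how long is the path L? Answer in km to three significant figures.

3.77 km

Beer–Lambert: T = exp(−βL) ⇒ L = −ln(T)/β = −ln(0.259)/0.358 = 1.3509/0.358 = 3.774 km.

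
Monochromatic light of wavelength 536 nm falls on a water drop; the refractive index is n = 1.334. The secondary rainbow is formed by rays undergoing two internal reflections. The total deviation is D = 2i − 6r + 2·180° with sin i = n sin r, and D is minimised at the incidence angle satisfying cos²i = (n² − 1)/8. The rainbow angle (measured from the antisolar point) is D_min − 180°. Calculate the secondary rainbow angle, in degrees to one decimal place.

51.2°

cos²i = (1.77956 − 1)/8 = 0.09744; i = arccos(0.31216) = 71.810°.
sin r = sin 71.810°/1.334 = 0.71217; r = 45.411°.
D_min = 2·71.810° − 6·45.411° + 360° = 231.153°.
Rainbow angle = D_min − 180° = 51.153°.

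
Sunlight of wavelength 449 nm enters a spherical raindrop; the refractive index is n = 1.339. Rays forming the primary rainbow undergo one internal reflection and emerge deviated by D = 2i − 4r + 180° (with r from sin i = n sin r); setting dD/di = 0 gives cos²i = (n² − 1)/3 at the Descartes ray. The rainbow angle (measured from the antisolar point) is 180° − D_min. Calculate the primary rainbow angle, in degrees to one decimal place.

cos²i = (1.79292 − 1)/3 = 0.26431; i = arccos(0.51411) = 59.062°.
sin r = sin 59.062°/1.339 = 0.64057; r = 39.834°.
D_min = 2·59.062° − 4·39.834° + 180° = 138.786°.
Rainbow angle = 180° − D_min = 41.214°.

41.2°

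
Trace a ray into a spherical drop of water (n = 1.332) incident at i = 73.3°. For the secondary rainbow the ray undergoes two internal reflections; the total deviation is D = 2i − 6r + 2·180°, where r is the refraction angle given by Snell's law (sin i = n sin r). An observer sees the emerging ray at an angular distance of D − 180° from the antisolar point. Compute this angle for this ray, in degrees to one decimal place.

50.7°

sin r = sin 73.3° / 1.332 = 0.9578/1.332 = 0.7191; r = 45.98°.
D = 2·73.3° − 6·45.98° + 2·180° = 146.60° − 275.87° + 360° = 230.73°.
Angle from antisolar point = D − 180° = 50.73°.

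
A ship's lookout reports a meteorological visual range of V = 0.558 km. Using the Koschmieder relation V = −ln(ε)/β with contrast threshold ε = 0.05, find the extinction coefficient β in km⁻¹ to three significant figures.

5.37 km⁻¹

β = −ln(0.05) / V = 2.996 / 0.558 = 5.3687 km⁻¹.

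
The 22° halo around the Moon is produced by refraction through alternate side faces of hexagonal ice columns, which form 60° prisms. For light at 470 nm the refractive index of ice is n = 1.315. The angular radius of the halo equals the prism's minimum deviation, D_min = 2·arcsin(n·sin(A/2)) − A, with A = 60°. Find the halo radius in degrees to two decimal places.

n·sin(A/2) = 1.315 × sin 30° = 1.315 × 0.5000 = 0.6575.
D_min = 2·arcsin(0.6575) − 60° = 2 × 41.109° − 60° = 22.219°.

22.22°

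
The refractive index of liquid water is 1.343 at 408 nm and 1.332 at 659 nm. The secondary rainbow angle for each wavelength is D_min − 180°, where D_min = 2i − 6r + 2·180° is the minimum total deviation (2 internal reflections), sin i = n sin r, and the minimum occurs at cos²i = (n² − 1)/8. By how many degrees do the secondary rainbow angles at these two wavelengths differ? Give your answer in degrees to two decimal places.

2.85°

At 408 nm (n = 1.343): cos²i = 0.10046 → i = 71.522°, r = 44.928°, D_min = 233.478°, rainbow angle = 53.478°.
At 659 nm (n = 1.332): cos²i = 0.09678 → i = 71.875°, r = 45.520°, D_min = 230.628°, rainbow angle = 50.628°.
Angular width = |53.478° − 50.628°| = 2.849°.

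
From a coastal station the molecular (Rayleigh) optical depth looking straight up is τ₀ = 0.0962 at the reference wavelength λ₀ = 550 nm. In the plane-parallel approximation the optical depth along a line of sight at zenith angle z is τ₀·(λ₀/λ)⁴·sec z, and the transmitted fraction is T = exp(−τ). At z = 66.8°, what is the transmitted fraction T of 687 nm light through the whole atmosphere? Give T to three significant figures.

sec 66.8° = 2.5384.
τ = 0.0962 × (550/687)⁴ × 2.5384 = 0.0962 × 0.4108 × 2.5384 = 0.1003.
T = exp(−0.1003) = 0.9046.

0.905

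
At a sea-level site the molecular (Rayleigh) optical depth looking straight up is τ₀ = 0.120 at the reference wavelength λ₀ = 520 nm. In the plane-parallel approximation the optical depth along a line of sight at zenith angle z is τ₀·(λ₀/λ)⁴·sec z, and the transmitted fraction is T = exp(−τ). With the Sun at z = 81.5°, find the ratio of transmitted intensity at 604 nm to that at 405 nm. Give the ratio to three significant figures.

5.81

Airmass: sec 81.5° = 6.7655.
τ(604 nm) = 0.120 × (520/604)⁴ × 6.7655 = 0.120 × 0.5494 × 6.7655 = 0.4460.
τ(405 nm) = 0.120 × (520/405)⁴ × 6.7655 = 0.120 × 2.7176 × 6.7655 = 2.2063.
T(604)/T(405) = exp(τ_B − τ_A) = exp(1.7603) = 5.8144.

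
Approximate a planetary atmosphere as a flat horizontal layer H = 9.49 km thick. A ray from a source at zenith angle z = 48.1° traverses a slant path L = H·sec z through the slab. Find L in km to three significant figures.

14.2 km

sec z = 1/cos 48.1° = 1.4974.
L = 9.49 × 1.4974 = 14.210 km.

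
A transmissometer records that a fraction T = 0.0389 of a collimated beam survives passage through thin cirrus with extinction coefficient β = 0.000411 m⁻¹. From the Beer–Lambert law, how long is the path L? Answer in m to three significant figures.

Beer–Lambert: T = exp(−βL) ⇒ L = −ln(T)/β = −ln(0.0389)/0.000411 = 3.2468/0.000411 = 7900 m.

7900 m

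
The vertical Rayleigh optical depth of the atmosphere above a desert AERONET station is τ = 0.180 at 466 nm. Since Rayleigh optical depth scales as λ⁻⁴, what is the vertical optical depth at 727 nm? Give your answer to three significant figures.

0.0304

τ(727 nm) = τ(466 nm) × (466/727)⁴ = 0.180 × (0.6410)⁴ = 0.180 × 0.1688 = 0.0304.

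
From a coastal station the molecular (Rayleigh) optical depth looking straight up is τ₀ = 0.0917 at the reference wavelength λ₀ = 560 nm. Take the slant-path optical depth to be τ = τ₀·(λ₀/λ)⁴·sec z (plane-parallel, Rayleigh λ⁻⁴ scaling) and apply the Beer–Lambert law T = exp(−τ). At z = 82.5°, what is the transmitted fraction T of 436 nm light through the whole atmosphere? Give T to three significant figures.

sec 82.5° = 7.6613.
τ = 0.0917 × (560/436)⁴ × 7.6613 = 0.0917 × 2.7215 × 7.6613 = 1.9120.
T = exp(−1.9120) = 0.1478.

0.148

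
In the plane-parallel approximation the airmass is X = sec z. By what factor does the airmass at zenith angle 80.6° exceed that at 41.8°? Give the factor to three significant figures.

4.56

X(80.6°)/X(41.8°) = sec 80.6° / sec 41.8° = cos 41.8° / cos 80.6° = 0.7455/0.1633 = 4.5643.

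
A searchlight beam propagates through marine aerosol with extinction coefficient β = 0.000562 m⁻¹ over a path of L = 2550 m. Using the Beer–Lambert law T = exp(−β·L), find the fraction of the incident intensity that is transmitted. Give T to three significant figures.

0.239

τ = β·L = 0.000562 × 2550 = 1.4331.
T = exp(−1.4331) = 0.2386.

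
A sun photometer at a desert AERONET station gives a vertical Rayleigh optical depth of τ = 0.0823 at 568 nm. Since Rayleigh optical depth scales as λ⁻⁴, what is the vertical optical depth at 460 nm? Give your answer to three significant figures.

0.191

τ(460 nm) = τ(568 nm) × (568/460)⁴ = 0.0823 × (1.2348)⁴ = 0.0823 × 2.3247 = 0.1913.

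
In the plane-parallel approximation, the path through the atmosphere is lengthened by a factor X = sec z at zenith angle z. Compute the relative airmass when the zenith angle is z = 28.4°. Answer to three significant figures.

X = sec z = 1/cos 28.4° = 1/0.8796 = 1.1368.

1.14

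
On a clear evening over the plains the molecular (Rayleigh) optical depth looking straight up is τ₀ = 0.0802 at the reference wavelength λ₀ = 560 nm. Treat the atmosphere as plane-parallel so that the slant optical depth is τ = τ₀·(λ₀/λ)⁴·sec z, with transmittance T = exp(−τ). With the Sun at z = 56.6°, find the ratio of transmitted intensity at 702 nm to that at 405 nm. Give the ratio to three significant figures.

1.61

Airmass: sec 56.6° = 1.8166.
τ(702 nm) = 0.0802 × (560/702)⁴ × 1.8166 = 0.0802 × 0.4050 × 1.8166 = 0.0590.
τ(405 nm) = 0.0802 × (560/405)⁴ × 1.8166 = 0.0802 × 3.6554 × 1.8166 = 0.5326.
T(702)/T(405) = exp(τ_B − τ_A) = exp(0.4736) = 1.6057.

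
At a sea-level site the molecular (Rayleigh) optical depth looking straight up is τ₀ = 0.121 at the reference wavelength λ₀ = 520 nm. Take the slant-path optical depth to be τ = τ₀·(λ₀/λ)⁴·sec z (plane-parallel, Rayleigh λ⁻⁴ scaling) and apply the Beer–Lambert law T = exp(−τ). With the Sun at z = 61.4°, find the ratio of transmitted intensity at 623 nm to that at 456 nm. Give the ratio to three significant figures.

Airmass: sec 61.4° = 2.0890.
τ(623 nm) = 0.121 × (520/623)⁴ × 2.0890 = 0.121 × 0.4854 × 2.0890 = 0.1227.
τ(456 nm) = 0.121 × (520/456)⁴ × 2.0890 = 0.121 × 1.6910 × 2.0890 = 0.4274.
T(623)/T(456) = exp(τ_B − τ_A) = exp(0.3048) = 1.3563.

1.36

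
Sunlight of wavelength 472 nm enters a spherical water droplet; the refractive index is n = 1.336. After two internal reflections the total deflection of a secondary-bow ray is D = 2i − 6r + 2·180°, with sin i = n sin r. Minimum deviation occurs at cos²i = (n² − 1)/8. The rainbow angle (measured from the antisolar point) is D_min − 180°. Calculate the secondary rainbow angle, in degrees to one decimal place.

51.7°

cos²i = (1.78490 − 1)/8 = 0.09811; i = arccos(0.31323) = 71.746°.
sin r = sin 71.746°/1.336 = 0.71084; r = 45.303°.
D_min = 2·71.746° − 6·45.303° + 360° = 231.674°.
Rainbow angle = D_min − 180° = 51.674°.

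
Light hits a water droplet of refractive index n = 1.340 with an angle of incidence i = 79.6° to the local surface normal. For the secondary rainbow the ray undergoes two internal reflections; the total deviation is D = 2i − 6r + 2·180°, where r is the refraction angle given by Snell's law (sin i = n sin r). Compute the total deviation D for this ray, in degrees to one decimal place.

sin r = sin 79.6° / 1.340 = 0.9836/1.340 = 0.7340; r = 47.22°.
D = 2·79.6° − 6·47.22° + 2·180° = 159.20° − 283.34° + 360° = 235.86°.

235.9°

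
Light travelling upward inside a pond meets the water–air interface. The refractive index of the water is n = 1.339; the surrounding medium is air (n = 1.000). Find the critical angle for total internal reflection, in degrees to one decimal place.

48.3°

sin θ_c = n_air / n = 1.000 / 1.339 = 0.7468.
θ_c = arcsin(0.7468) = 48.32°.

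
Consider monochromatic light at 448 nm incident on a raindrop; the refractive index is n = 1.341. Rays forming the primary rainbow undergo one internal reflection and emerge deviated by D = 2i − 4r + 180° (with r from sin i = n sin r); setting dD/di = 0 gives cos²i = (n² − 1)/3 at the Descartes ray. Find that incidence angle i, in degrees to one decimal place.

cos²i = (1.341² − 1)/3 = (1.79828 − 1)/3 = 0.26609.
cos i = 0.51584, so i = 58.946°.

58.9°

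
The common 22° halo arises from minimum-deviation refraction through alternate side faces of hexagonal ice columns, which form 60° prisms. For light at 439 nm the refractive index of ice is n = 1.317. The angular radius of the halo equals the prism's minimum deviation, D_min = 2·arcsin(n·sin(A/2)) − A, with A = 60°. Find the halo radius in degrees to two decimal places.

22.37°

n·sin(A/2) = 1.317 × sin 30° = 1.317 × 0.5000 = 0.6585.
D_min = 2·arcsin(0.6585) − 60° = 2 × 41.186° − 60° = 22.371°.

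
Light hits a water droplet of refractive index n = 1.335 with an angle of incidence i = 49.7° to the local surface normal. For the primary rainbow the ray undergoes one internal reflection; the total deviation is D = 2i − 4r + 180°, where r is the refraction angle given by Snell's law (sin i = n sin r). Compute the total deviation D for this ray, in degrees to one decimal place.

140.0°

sin r = sin 49.7° / 1.335 = 0.7627/1.335 = 0.5713; r = 34.84°.
D = 2·49.7° − 4·34.84° + 180° = 99.40° − 139.36° + 180° = 140.04°.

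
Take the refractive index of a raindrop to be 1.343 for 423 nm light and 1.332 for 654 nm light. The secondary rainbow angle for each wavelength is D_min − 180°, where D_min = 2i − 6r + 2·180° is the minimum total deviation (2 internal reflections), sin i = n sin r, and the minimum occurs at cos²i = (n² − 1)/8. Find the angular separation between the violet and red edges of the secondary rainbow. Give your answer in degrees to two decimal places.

At 423 nm (n = 1.343): cos²i = 0.10046 → i = 71.522°, r = 44.928°, D_min = 233.478°, rainbow angle = 53.478°.
At 654 nm (n = 1.332): cos²i = 0.09678 → i = 71.875°, r = 45.520°, D_min = 230.628°, rainbow angle = 50.628°.
Angular width = |53.478° − 50.628°| = 2.849°.

2.85°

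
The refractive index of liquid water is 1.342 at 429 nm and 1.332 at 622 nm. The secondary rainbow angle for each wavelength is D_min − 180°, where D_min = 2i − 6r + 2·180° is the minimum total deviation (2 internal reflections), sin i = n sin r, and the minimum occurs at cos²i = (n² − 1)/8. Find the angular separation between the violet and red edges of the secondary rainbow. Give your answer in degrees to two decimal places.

At 429 nm (n = 1.342): cos²i = 0.10012 → i = 71.554°, r = 44.981°, D_min = 233.222°, rainbow angle = 53.222°.
At 622 nm (n = 1.332): cos²i = 0.09678 → i = 71.875°, r = 45.520°, D_min = 230.628°, rainbow angle = 50.628°.
Angular width = |53.222° − 50.628°| = 2.594°.

2.59°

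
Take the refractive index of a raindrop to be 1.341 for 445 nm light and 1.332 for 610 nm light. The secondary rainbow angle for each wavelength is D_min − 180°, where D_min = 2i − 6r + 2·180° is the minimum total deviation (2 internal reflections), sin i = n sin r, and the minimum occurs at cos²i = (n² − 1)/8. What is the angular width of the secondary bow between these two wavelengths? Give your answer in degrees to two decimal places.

2.34°

At 445 nm (n = 1.341): cos²i = 0.09979 → i = 71.586°, r = 45.034°, D_min = 232.966°, rainbow angle = 52.966°.
At 610 nm (n = 1.332): cos²i = 0.09678 → i = 71.875°, r = 45.520°, D_min = 230.628°, rainbow angle = 50.628°.
Angular width = |52.966° − 50.628°| = 2.337°.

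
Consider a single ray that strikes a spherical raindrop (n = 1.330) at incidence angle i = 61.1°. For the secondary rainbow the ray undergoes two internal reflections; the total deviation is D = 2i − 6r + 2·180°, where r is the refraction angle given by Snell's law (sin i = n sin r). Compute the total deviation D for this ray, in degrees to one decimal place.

sin r = sin 61.1° / 1.330 = 0.8755/1.330 = 0.6582; r = 41.17°.
D = 2·61.1° − 6·41.17° + 2·180° = 122.20° − 247.00° + 360° = 235.20°.

235.2°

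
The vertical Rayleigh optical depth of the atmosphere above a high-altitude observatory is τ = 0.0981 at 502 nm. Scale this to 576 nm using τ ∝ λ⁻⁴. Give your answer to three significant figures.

0.0566

τ(576 nm) = τ(502 nm) × (502/576)⁴ = 0.0981 × (0.8715)⁴ = 0.0981 × 0.5769 = 0.0566.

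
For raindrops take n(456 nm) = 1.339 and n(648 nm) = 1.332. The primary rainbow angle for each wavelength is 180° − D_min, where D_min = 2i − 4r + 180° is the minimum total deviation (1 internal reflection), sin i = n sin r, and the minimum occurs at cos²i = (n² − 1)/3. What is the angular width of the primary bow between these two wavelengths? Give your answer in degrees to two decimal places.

1.01°

At 456 nm (n = 1.339): cos²i = 0.26431 → i = 59.062°, r = 39.834°, D_min = 138.786°, rainbow angle = 41.214°.
At 648 nm (n = 1.332): cos²i = 0.25807 → i = 59.469°, r = 40.290°, D_min = 137.776°, rainbow angle = 42.224°.
Angular width = |41.214° − 42.224°| = 1.010°.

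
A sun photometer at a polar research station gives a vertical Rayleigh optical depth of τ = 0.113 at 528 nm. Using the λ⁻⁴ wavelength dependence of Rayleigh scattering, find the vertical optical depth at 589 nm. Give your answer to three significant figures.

0.0730

τ(589 nm) = τ(528 nm) × (528/589)⁴ = 0.113 × (0.8964)⁴ = 0.113 × 0.6458 = 0.0730.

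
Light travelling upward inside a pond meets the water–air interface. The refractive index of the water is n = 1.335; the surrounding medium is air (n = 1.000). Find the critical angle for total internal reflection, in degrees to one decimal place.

48.5°

sin θ_c = n_air / n = 1.000 / 1.335 = 0.7491.
θ_c = arcsin(0.7491) = 48.51°.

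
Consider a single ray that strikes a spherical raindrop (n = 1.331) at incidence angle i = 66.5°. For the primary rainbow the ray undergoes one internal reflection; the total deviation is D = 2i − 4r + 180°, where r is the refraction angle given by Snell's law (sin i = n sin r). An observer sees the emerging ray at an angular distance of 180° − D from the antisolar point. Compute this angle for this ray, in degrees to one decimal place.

41.2°

sin r = sin 66.5° / 1.331 = 0.9171/1.331 = 0.6890; r = 43.55°.
D = 2·66.5° − 4·43.55° + 180° = 133.00° − 174.20° + 180° = 138.80°.
Angle from antisolar point = 180° − D = 41.20°.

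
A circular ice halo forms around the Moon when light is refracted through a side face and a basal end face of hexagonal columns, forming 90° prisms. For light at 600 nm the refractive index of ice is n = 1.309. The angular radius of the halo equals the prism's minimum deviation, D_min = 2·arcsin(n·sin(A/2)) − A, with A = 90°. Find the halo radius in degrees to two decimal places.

n·sin(A/2) = 1.309 × sin 45° = 1.309 × 0.7071 = 0.9256.
D_min = 2·arcsin(0.9256) − 90° = 2 × 67.759° − 90° = 45.519°.

45.52°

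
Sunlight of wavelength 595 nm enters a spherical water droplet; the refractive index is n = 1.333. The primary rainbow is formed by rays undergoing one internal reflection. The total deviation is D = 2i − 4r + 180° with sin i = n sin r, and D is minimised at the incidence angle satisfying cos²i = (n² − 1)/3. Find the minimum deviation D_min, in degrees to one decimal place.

137.9°

cos²i = (1.77689 − 1)/3 = 0.25896; i = arccos(0.50888) = 59.410°.
sin r = sin 59.410°/1.333 = 0.64579; r = 40.225°.
D_min = 2·59.410° − 4·40.225° + 180° = 137.922°.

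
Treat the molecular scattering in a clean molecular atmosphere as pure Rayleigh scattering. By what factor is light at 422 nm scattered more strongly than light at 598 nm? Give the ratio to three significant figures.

Rayleigh scattering ∝ λ⁻⁴, so the ratio of coefficients is the inverse fourth power of the wavelength ratio.
σ(422)/σ(598) = (598/422)⁴ = (1.4171)⁴ = 4.032.

4.03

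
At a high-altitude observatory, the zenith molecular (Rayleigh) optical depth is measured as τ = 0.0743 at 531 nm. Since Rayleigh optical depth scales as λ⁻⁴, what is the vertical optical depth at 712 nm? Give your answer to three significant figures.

τ(712 nm) = τ(531 nm) × (531/712)⁴ = 0.0743 × (0.7458)⁴ = 0.0743 × 0.3094 = 0.0230.

0.0230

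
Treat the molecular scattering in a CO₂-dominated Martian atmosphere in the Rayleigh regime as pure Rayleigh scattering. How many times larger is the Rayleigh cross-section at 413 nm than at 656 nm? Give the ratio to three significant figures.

Rayleigh scattering ∝ λ⁻⁴, so the ratio of coefficients is the inverse fourth power of the wavelength ratio.
σ(413)/σ(656) = (656/413)⁴ = (1.5884)⁴ = 6.365.

6.37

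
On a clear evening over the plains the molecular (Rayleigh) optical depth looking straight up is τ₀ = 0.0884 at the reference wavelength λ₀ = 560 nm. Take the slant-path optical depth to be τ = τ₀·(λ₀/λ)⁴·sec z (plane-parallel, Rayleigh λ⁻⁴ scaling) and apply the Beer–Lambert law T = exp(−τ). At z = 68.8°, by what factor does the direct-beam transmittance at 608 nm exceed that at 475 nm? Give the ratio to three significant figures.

1.34

Airmass: sec 68.8° = 2.7653.
τ(608 nm) = 0.0884 × (560/608)⁴ × 2.7653 = 0.0884 × 0.7197 × 2.7653 = 0.1759.
τ(475 nm) = 0.0884 × (560/475)⁴ × 2.7653 = 0.0884 × 1.9319 × 2.7653 = 0.4723.
T(608)/T(475) = exp(τ_B − τ_A) = exp(0.2963) = 1.3449.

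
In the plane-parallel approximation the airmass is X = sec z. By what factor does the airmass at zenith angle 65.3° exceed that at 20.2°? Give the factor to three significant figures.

2.25

X(65.3°)/X(20.2°) = sec 65.3° / sec 20.2° = cos 20.2° / cos 65.3° = 0.9385/0.4179 = 2.2459.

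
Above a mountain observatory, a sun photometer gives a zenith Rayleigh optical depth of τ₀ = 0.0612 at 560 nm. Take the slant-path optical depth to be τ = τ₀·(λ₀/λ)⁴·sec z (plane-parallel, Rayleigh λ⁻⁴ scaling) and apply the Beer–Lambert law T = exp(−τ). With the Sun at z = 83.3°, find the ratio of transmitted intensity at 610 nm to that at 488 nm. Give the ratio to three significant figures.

Airmass: sec 83.3° = 8.5711.
τ(610 nm) = 0.0612 × (560/610)⁴ × 8.5711 = 0.0612 × 0.7103 × 8.5711 = 0.3726.
τ(488 nm) = 0.0612 × (560/488)⁴ × 8.5711 = 0.0612 × 1.7341 × 8.5711 = 0.9096.
T(610)/T(488) = exp(τ_B − τ_A) = exp(0.5370) = 1.7109.

1.71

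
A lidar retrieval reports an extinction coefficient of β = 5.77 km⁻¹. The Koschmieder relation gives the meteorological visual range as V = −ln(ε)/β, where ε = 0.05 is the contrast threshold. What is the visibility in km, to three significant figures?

V = −ln(0.05) / 5.77 = 2.996 / 5.77 = 0.5192 km.

0.519 km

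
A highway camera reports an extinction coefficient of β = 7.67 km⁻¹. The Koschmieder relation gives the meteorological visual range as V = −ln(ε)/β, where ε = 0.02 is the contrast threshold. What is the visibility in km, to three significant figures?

0.510 km

V = −ln(0.02) / 7.67 = 3.912 / 7.67 = 0.5100 km.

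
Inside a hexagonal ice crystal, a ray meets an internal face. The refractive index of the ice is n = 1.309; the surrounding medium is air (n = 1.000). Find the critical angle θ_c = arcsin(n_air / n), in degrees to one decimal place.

sin θ_c = n_air / n = 1.000 / 1.309 = 0.7639.
θ_c = arcsin(0.7639) = 49.81°.

49.8°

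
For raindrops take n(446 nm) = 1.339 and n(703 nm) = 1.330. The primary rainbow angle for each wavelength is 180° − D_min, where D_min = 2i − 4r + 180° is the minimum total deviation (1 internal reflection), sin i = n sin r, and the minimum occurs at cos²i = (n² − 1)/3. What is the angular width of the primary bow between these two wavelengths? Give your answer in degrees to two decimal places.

At 446 nm (n = 1.339): cos²i = 0.26431 → i = 59.062°, r = 39.834°, D_min = 138.786°, rainbow angle = 41.214°.
At 703 nm (n = 1.330): cos²i = 0.25630 → i = 59.585°, r = 40.422°, D_min = 137.484°, rainbow angle = 42.516°.
Angular width = |41.214° − 42.516°| = 1.303°.

1.30°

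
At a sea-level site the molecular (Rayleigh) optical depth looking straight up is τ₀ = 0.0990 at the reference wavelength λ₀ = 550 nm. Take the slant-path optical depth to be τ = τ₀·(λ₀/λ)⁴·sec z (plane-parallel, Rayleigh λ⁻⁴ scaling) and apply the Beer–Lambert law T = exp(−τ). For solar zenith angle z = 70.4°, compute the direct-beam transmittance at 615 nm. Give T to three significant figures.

sec 70.4° = 2.9811.
τ = 0.0990 × (550/615)⁴ × 2.9811 = 0.0990 × 0.6397 × 2.9811 = 0.1888.
T = exp(−0.1888) = 0.8280.

0.828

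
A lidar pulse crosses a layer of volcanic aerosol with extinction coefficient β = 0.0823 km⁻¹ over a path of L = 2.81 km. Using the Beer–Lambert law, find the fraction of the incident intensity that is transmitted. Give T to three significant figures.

τ = β·L = 0.0823 × 2.81 = 0.2313.
T = exp(−0.2313) = 0.7935.

0.794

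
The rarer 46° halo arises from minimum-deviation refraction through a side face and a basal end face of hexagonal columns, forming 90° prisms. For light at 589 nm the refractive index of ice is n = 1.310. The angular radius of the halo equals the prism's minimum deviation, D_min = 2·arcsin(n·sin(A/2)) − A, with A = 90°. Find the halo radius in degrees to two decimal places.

45.73°

n·sin(A/2) = 1.310 × sin 45° = 1.310 × 0.7071 = 0.9263.
D_min = 2·arcsin(0.9263) − 90° = 2 × 67.867° − 90° = 45.733°.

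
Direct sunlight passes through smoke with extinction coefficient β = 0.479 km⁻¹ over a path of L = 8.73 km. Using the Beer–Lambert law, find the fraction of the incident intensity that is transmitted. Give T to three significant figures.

τ = β·L = 0.479 × 8.73 = 4.1817.
T = exp(−4.1817) = 0.0153.

0.0153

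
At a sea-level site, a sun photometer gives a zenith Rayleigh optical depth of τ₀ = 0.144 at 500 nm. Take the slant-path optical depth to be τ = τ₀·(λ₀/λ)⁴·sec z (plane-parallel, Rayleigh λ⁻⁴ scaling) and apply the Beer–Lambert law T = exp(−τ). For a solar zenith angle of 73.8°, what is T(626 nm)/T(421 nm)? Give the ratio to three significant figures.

Airmass: sec 73.8° = 3.5843.
τ(626 nm) = 0.144 × (500/626)⁴ × 3.5843 = 0.144 × 0.4070 × 3.5843 = 0.2101.
τ(421 nm) = 0.144 × (500/421)⁴ × 3.5843 = 0.144 × 1.9895 × 3.5843 = 1.0269.
T(626)/T(421) = exp(τ_B − τ_A) = exp(0.8168) = 2.2633.

2.26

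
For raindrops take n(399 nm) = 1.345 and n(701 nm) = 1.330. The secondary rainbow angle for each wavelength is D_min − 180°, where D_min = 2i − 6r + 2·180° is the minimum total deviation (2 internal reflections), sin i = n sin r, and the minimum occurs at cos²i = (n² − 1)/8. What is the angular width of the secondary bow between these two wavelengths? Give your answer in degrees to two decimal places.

At 399 nm (n = 1.345): cos²i = 0.10113 → i = 71.458°, r = 44.821°, D_min = 233.987°, rainbow angle = 53.987°.
At 701 nm (n = 1.330): cos²i = 0.09611 → i = 71.940°, r = 45.630°, D_min = 230.101°, rainbow angle = 50.101°.
Angular width = |53.987° − 50.101°| = 3.886°.

3.89°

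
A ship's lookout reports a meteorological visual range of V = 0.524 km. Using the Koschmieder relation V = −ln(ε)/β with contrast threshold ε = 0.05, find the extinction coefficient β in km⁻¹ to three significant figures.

5.72 km⁻¹

β = −ln(0.05) / V = 2.996 / 0.524 = 5.7170 km⁻¹.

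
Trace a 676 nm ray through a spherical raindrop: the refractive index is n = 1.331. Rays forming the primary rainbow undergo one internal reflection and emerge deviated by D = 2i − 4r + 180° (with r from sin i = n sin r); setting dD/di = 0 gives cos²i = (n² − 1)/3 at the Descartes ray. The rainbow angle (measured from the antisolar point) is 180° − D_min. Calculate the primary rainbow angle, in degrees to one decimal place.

42.4°

cos²i = (1.77156 − 1)/3 = 0.25719; i = arccos(0.50714) = 59.527°.
sin r = sin 59.527°/1.331 = 0.64753; r = 40.356°.
D_min = 2·59.527° − 4·40.356° + 180° = 137.630°.
Rainbow angle = 180° − D_min = 42.370°.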